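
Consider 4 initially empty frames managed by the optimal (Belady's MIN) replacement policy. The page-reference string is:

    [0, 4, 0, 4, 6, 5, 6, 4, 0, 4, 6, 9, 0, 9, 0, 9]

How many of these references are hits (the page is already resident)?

11

0: miss, frames [0]
4: miss, frames [0, 4]
0: hit
4: hit
6: miss, frames [0, 4, 6]
5: miss, frames [0, 4, 6, 5]
6: hit
4: hit
0: hit
4: hit
6: hit
9: miss, evict 5, frames [0, 4, 6, 9]
0: hit
9: hit
0: hit
9: hit
Hits: 11.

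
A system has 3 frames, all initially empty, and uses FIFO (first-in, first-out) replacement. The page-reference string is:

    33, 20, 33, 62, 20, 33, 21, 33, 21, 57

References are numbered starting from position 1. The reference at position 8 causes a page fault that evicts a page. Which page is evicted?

pos 1: 33: miss, frames [33]
pos 2: 20: miss, frames [33, 20]
pos 3: 33: hit
pos 4: 62: miss, frames [33, 20, 62]
pos 5: 20: hit
pos 6: 33: hit
pos 7: 21: miss, evict 33, frames [20, 62, 21]
pos 8: 33: miss, evict 20, frames [62, 21, 33]
At position 8, page 20 is evicted.

20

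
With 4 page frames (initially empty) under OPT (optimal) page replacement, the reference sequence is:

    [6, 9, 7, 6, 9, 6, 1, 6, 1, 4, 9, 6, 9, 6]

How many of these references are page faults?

6: fault, frames {6}
9: fault, frames {6,9}
7: fault, frames {6,9,7}
6: hit
9: hit
6: hit
1: fault, frames {6,9,7,1}
6: hit
1: hit
4: fault, evict 1, frames {6,9,7,4}
9: hit
6: hit
9: hit
6: hit
Page faults: 5.

5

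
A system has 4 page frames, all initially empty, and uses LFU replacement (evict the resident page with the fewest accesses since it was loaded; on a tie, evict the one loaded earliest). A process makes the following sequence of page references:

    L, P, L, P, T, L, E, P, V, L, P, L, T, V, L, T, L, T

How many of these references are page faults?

L -> fault, frames (L)
P -> fault, frames (L P)
L -> hit
P -> hit
T -> fault, frames (L P T)
L -> hit
E -> fault, frames (L P T E)
P -> hit
V -> fault, evict T, frames (L P E V)
L -> hit
P -> hit
L -> hit
T -> fault, evict E, frames (L P V T)
V -> hit
L -> hit
T -> hit
L -> hit
T -> hit
Page faults: 6.

6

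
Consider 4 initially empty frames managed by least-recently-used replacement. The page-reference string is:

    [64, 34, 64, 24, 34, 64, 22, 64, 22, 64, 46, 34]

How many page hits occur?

64 → miss, frames {64}
34 → miss, frames {64,34}
64 → hit
24 → miss, frames {34,64,24}
34 → hit
64 → hit
22 → miss, frames {24,34,64,22}
64 → hit
22 → hit
64 → hit
46 → miss, evict 24, frames {34,22,64,46}
34 → hit
Hits: 7.

7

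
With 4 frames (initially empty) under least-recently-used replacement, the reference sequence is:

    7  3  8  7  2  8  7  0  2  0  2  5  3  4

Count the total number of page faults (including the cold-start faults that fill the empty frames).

7 → fault, frames [7]
3 → fault, frames [7, 3]
8 → fault, frames [7, 3, 8]
7 → hit
2 → fault, frames [3, 8, 7, 2]
8 → hit
7 → hit
0 → fault, evict 3, frames [2, 8, 7, 0]
2 → hit
0 → hit
2 → hit
5 → fault, evict 8, frames [7, 0, 2, 5]
3 → fault, evict 7, frames [0, 2, 5, 3]
4 → fault, evict 0, frames [2, 5, 3, 4]
Page faults: 8.

8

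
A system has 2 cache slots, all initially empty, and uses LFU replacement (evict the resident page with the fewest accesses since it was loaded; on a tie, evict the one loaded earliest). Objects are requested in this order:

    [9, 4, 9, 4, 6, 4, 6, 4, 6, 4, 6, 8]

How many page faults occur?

9 → fault, frames (9)
4 → fault, frames (9 4)
9 → hit
4 → hit
6 → fault, evict 9, frames (4 6)
4 → hit
6 → hit
4 → hit
6 → hit
4 → hit
6 → hit
8 → fault, evict 6, frames (4 8)
Page faults: 4.

4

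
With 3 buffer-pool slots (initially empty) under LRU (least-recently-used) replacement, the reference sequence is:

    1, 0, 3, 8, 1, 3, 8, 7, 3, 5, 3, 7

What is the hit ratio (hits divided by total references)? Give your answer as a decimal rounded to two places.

1: miss, frames (1)
0: miss, frames (1 0)
3: miss, frames (1 0 3)
8: miss, evict 1, frames (0 3 8)
1: miss, evict 0, frames (3 8 1)
3: hit
8: hit
7: miss, evict 1, frames (3 8 7)
3: hit
5: miss, evict 8, frames (7 3 5)
3: hit
7: hit
Hits: 5 of 12 references → 5/12 = 0.4167.

0.42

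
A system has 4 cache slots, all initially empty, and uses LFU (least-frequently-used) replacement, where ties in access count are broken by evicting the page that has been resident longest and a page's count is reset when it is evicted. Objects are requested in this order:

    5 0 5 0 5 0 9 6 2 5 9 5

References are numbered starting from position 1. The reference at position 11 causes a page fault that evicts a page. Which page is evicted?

pos 1: 5 → fault, frames [5]
pos 2: 0 → fault, frames [5, 0]
pos 3: 5 → hit
pos 4: 0 → hit
pos 5: 5 → hit
pos 6: 0 → hit
pos 7: 9 → fault, frames [5, 0, 9]
pos 8: 6 → fault, frames [5, 0, 9, 6]
pos 9: 2 → fault, evict 9, frames [5, 0, 6, 2]
pos 10: 5 → hit
pos 11: 9 → fault, evict 6, frames [5, 0, 2, 9]
At position 11, page 6 is evicted.

6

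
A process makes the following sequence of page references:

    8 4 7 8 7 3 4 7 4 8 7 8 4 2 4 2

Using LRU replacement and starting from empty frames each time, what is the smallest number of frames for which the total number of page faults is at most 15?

2

f=1: 16 faults
f=2: 11 faults
f=3: 7 faults
f=4: 5 faults
f=5: 5 faults
Smallest f with faults ≤ 15 is 2.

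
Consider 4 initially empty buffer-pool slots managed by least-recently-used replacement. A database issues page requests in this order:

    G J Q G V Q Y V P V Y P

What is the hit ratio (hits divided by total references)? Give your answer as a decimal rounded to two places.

0.50

G -> fault, frames (G)
J -> fault, frames (G J)
Q -> fault, frames (G J Q)
G -> hit
V -> fault, frames (J Q G V)
Q -> hit
Y -> fault, evict J, frames (G V Q Y)
V -> hit
P -> fault, evict G, frames (Q Y V P)
V -> hit
Y -> hit
P -> hit
Hits: 6 of 12 references → 6/12 = 0.5000.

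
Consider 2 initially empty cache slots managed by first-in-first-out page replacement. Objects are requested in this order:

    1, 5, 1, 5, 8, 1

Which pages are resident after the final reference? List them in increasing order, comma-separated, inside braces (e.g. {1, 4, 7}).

1 → miss, frames (1)
5 → miss, frames (1 5)
1 → hit
5 → hit
8 → miss, evict 1, frames (5 8)
1 → miss, evict 5, frames (8 1)

{1, 8}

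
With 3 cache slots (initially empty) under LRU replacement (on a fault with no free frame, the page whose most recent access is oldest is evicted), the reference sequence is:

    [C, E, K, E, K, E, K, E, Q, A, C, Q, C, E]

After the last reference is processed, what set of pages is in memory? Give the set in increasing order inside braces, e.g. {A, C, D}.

{C, E, Q}

C -> miss, frames [C]
E -> miss, frames [C, E]
K -> miss, frames [C, E, K]
E -> hit
K -> hit
E -> hit
K -> hit
E -> hit
Q -> miss, evict C, frames [K, E, Q]
A -> miss, evict K, frames [E, Q, A]
C -> miss, evict E, frames [Q, A, C]
Q -> hit
C -> hit
E -> miss, evict A, frames [Q, C, E]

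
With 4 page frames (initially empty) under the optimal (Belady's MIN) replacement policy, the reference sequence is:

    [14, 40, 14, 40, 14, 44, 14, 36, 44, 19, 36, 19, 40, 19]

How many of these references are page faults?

14: miss, frames (14)
40: miss, frames (14 40)
14: hit
40: hit
14: hit
44: miss, frames (14 40 44)
14: hit
36: miss, frames (14 40 44 36)
44: hit
19: miss, evict 44, frames (14 40 36 19)
36: hit
19: hit
40: hit
19: hit
Page faults: 5.

5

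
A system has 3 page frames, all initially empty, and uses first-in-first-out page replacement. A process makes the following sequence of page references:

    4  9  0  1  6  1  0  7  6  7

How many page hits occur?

4: miss, frames [4]
9: miss, frames [4, 9]
0: miss, frames [4, 9, 0]
1: miss, evict 4, frames [9, 0, 1]
6: miss, evict 9, frames [0, 1, 6]
1: hit
0: hit
7: miss, evict 0, frames [1, 6, 7]
6: hit
7: hit
Hits: 4.

4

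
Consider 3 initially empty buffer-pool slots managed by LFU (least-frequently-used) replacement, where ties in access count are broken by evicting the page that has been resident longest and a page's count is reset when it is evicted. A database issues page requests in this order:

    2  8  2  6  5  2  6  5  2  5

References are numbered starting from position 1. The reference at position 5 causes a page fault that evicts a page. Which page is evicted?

pos 1: 2 -> miss, frames [2]
pos 2: 8 -> miss, frames [2, 8]
pos 3: 2 -> hit
pos 4: 6 -> miss, frames [2, 8, 6]
pos 5: 5 -> miss, evict 8, frames [2, 6, 5]
At position 5, page 8 is evicted.

8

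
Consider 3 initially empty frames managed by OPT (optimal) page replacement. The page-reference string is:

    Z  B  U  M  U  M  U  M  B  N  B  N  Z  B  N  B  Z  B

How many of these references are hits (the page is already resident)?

Z: fault, frames (Z)
B: fault, frames (Z B)
U: fault, frames (Z B U)
M: fault, evict Z, frames (B U M)
U: hit
M: hit
U: hit
M: hit
B: hit
N: fault, evict M, frames (B U N)
B: hit
N: hit
Z: fault, evict U, frames (B N Z)
B: hit
N: hit
B: hit
Z: hit
B: hit
Hits: 12.

12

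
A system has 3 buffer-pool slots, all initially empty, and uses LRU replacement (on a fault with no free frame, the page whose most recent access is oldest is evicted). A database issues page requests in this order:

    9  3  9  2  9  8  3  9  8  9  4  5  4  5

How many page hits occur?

7

9: miss, frames (9)
3: miss, frames (9 3)
9: hit
2: miss, frames (3 9 2)
9: hit
8: miss, evict 3, frames (2 9 8)
3: miss, evict 2, frames (9 8 3)
9: hit
8: hit
9: hit
4: miss, evict 3, frames (8 9 4)
5: miss, evict 8, frames (9 4 5)
4: hit
5: hit
Hits: 7.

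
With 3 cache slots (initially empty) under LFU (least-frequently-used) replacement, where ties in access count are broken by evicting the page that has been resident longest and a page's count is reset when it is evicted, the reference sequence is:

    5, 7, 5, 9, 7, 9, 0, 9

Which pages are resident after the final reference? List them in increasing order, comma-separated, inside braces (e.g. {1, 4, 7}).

5 -> miss, frames [5]
7 -> miss, frames [5, 7]
5 -> hit
9 -> miss, frames [5, 7, 9]
7 -> hit
9 -> hit
0 -> miss, evict 5, frames [7, 9, 0]
9 -> hit

{0, 7, 9}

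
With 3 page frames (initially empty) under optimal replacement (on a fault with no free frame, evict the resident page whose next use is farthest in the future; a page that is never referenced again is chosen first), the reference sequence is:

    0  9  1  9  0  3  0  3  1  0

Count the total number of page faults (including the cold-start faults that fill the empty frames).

4

0: miss, frames (0)
9: miss, frames (0 9)
1: miss, frames (0 9 1)
9: hit
0: hit
3: miss, evict 9, frames (0 1 3)
0: hit
3: hit
1: hit
0: hit
Page faults: 4.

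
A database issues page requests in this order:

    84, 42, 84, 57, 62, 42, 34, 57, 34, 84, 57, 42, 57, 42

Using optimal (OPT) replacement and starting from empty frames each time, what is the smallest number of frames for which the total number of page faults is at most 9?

2

f=1: 14 faults
f=2: 8 faults
f=3: 6 faults
f=4: 5 faults
f=5: 5 faults
Smallest f with faults ≤ 9 is 2.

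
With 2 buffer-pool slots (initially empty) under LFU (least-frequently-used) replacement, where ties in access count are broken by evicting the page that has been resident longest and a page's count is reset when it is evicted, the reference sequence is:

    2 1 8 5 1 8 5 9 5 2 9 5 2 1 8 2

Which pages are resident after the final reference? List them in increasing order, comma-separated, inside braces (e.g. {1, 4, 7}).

{2, 5}

2: fault, frames (2)
1: fault, frames (2 1)
8: fault, evict 2, frames (1 8)
5: fault, evict 1, frames (8 5)
1: fault, evict 8, frames (5 1)
8: fault, evict 5, frames (1 8)
5: fault, evict 1, frames (8 5)
9: fault, evict 8, frames (5 9)
5: hit
2: fault, evict 9, frames (5 2)
9: fault, evict 2, frames (5 9)
5: hit
2: fault, evict 9, frames (5 2)
1: fault, evict 2, frames (5 1)
8: fault, evict 1, frames (5 8)
2: fault, evict 8, frames (5 2)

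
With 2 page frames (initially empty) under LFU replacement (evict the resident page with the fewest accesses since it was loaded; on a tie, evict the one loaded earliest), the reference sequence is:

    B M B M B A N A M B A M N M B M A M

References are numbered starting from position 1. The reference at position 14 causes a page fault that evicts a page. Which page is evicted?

pos 1: B → fault, frames [B]
pos 2: M → fault, frames [B, M]
pos 3: B → hit
pos 4: M → hit
pos 5: B → hit
pos 6: A → fault, evict M, frames [B, A]
pos 7: N → fault, evict A, frames [B, N]
pos 8: A → fault, evict N, frames [B, A]
pos 9: M → fault, evict A, frames [B, M]
pos 10: B → hit
pos 11: A → fault, evict M, frames [B, A]
pos 12: M → fault, evict A, frames [B, M]
pos 13: N → fault, evict M, frames [B, N]
pos 14: M → fault, evict N, frames [B, M]
At position 14, page N is evicted.

N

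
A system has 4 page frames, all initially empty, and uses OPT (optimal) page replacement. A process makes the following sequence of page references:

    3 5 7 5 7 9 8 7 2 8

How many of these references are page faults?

3: fault, frames [3]
5: fault, frames [3, 5]
7: fault, frames [3, 5, 7]
5: hit
7: hit
9: fault, frames [3, 5, 7, 9]
8: fault, evict 9, frames [3, 5, 7, 8]
7: hit
2: fault, evict 7, frames [3, 5, 8, 2]
8: hit
Page faults: 6.

6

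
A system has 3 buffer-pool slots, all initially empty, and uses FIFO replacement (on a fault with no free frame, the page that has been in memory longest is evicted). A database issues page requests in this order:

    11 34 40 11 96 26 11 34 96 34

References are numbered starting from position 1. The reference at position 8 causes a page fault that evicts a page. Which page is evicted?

pos 1: 11: miss, frames (11)
pos 2: 34: miss, frames (11 34)
pos 3: 40: miss, frames (11 34 40)
pos 4: 11: hit
pos 5: 96: miss, evict 11, frames (34 40 96)
pos 6: 26: miss, evict 34, frames (40 96 26)
pos 7: 11: miss, evict 40, frames (96 26 11)
pos 8: 34: miss, evict 96, frames (26 11 34)
At position 8, page 96 is evicted.

96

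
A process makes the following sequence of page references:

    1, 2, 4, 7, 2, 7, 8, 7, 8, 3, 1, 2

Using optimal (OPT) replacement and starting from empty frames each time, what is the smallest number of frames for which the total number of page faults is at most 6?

f=1: 12 faults
f=2: 8 faults
f=3: 7 faults
f=4: 6 faults
f=5: 6 faults
f=6: 6 faults
Smallest f with faults ≤ 6 is 4.

4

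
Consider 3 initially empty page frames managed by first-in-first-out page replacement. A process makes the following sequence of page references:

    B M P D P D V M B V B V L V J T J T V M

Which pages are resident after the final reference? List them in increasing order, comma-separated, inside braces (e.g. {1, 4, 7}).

{J, M, T}

B -> miss, frames [B]
M -> miss, frames [B, M]
P -> miss, frames [B, M, P]
D -> miss, evict B, frames [M, P, D]
P -> hit
D -> hit
V -> miss, evict M, frames [P, D, V]
M -> miss, evict P, frames [D, V, M]
B -> miss, evict D, frames [V, M, B]
V -> hit
B -> hit
V -> hit
L -> miss, evict V, frames [M, B, L]
V -> miss, evict M, frames [B, L, V]
J -> miss, evict B, frames [L, V, J]
T -> miss, evict L, frames [V, J, T]
J -> hit
T -> hit
V -> hit
M -> miss, evict V, frames [J, T, M]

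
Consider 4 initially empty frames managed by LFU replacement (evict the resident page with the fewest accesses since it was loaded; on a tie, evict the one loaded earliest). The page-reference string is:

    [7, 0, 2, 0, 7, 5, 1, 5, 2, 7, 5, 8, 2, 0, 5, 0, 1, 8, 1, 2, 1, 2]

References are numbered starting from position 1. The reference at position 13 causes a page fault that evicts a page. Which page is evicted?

pos 1: 7 -> miss, frames {7}
pos 2: 0 -> miss, frames {7,0}
pos 3: 2 -> miss, frames {7,0,2}
pos 4: 0 -> hit
pos 5: 7 -> hit
pos 6: 5 -> miss, frames {7,0,2,5}
pos 7: 1 -> miss, evict 2, frames {7,0,5,1}
pos 8: 5 -> hit
pos 9: 2 -> miss, evict 1, frames {7,0,5,2}
pos 10: 7 -> hit
pos 11: 5 -> hit
pos 12: 8 -> miss, evict 2, frames {7,0,5,8}
pos 13: 2 -> miss, evict 8, frames {7,0,5,2}
At position 13, page 8 is evicted.

8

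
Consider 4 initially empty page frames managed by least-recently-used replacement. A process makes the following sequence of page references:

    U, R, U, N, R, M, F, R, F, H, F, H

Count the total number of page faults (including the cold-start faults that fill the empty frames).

6

U: miss, frames [U]
R: miss, frames [U, R]
U: hit
N: miss, frames [R, U, N]
R: hit
M: miss, frames [U, N, R, M]
F: miss, evict U, frames [N, R, M, F]
R: hit
F: hit
H: miss, evict N, frames [M, R, F, H]
F: hit
H: hit
Page faults: 6.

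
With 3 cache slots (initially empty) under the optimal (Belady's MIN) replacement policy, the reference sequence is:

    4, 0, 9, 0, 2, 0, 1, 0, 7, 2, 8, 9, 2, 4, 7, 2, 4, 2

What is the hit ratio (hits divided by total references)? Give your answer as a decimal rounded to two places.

4 → fault, frames (4)
0 → fault, frames (4 0)
9 → fault, frames (4 0 9)
0 → hit
2 → fault, evict 4, frames (0 9 2)
0 → hit
1 → fault, evict 9, frames (0 2 1)
0 → hit
7 → fault, evict 1, frames (0 2 7)
2 → hit
8 → fault, evict 0, frames (2 7 8)
9 → fault, evict 8, frames (2 7 9)
2 → hit
4 → fault, evict 9, frames (2 7 4)
7 → hit
2 → hit
4 → hit
2 → hit
Hits: 9 of 18 references → 9/18 = 0.5000.

0.50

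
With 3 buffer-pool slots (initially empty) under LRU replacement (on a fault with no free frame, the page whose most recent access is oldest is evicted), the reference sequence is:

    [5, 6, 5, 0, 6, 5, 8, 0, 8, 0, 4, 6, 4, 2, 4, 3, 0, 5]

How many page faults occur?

11

5: fault, frames {5}
6: fault, frames {5,6}
5: hit
0: fault, frames {6,5,0}
6: hit
5: hit
8: fault, evict 0, frames {6,5,8}
0: fault, evict 6, frames {5,8,0}
8: hit
0: hit
4: fault, evict 5, frames {8,0,4}
6: fault, evict 8, frames {0,4,6}
4: hit
2: fault, evict 0, frames {6,4,2}
4: hit
3: fault, evict 6, frames {2,4,3}
0: fault, evict 2, frames {4,3,0}
5: fault, evict 4, frames {3,0,5}
Page faults: 11.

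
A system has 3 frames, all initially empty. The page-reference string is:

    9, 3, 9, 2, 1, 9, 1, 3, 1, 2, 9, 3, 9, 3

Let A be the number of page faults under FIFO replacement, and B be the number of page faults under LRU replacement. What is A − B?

Under FIFO: F F . F F F . F . F . . . . → 7 faults.
Under LRU: F F . F F . . F . F F F . . → 8 faults.
A − B = 7 − 8 = -1.

-1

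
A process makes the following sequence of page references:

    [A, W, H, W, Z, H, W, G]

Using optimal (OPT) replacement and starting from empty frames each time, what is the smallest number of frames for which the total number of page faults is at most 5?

3

f=1: 8 faults
f=2: 6 faults
f=3: 5 faults
f=4: 5 faults
f=5: 5 faults
Smallest f with faults ≤ 5 is 3.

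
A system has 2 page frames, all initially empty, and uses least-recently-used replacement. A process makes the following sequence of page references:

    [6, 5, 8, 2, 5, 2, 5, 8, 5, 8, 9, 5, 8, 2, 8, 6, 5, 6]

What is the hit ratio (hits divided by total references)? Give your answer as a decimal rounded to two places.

6 → miss, frames {6}
5 → miss, frames {6,5}
8 → miss, evict 6, frames {5,8}
2 → miss, evict 5, frames {8,2}
5 → miss, evict 8, frames {2,5}
2 → hit
5 → hit
8 → miss, evict 2, frames {5,8}
5 → hit
8 → hit
9 → miss, evict 5, frames {8,9}
5 → miss, evict 8, frames {9,5}
8 → miss, evict 9, frames {5,8}
2 → miss, evict 5, frames {8,2}
8 → hit
6 → miss, evict 2, frames {8,6}
5 → miss, evict 8, frames {6,5}
6 → hit
Hits: 6 of 18 references → 6/18 = 0.3333.

0.33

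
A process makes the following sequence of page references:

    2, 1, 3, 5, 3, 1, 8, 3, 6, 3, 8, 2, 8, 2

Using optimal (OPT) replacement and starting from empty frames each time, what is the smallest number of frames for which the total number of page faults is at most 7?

f=1: 14 faults
f=2: 9 faults
f=3: 7 faults
f=4: 6 faults
f=5: 6 faults
f=6: 6 faults
Smallest f with faults ≤ 7 is 3.

3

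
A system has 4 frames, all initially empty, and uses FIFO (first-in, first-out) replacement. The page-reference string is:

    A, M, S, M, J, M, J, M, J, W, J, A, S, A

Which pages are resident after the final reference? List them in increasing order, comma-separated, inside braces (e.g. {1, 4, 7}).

{A, J, S, W}

A → fault, frames {A}
M → fault, frames {A,M}
S → fault, frames {A,M,S}
M → hit
J → fault, frames {A,M,S,J}
M → hit
J → hit
M → hit
J → hit
W → fault, evict A, frames {M,S,J,W}
J → hit
A → fault, evict M, frames {S,J,W,A}
S → hit
A → hit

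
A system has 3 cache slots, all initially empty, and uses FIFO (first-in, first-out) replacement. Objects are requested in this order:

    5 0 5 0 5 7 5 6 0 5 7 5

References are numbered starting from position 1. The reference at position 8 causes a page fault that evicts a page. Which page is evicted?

5

pos 1: 5 → fault, frames {5}
pos 2: 0 → fault, frames {5,0}
pos 3: 5 → hit
pos 4: 0 → hit
pos 5: 5 → hit
pos 6: 7 → fault, frames {5,0,7}
pos 7: 5 → hit
pos 8: 6 → fault, evict 5, frames {0,7,6}
At position 8, page 5 is evicted.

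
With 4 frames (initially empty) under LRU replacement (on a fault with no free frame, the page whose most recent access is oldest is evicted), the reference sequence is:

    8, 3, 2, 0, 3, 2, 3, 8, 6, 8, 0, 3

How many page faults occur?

6

8 -> fault, frames {8}
3 -> fault, frames {8,3}
2 -> fault, frames {8,3,2}
0 -> fault, frames {8,3,2,0}
3 -> hit
2 -> hit
3 -> hit
8 -> hit
6 -> fault, evict 0, frames {2,3,8,6}
8 -> hit
0 -> fault, evict 2, frames {3,6,8,0}
3 -> hit
Page faults: 6.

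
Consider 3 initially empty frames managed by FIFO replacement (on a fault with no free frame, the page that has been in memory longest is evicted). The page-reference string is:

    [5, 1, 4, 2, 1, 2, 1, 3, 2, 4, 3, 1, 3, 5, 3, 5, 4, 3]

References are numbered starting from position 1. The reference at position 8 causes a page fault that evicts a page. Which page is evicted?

pos 1: 5: miss, frames {5}
pos 2: 1: miss, frames {5,1}
pos 3: 4: miss, frames {5,1,4}
pos 4: 2: miss, evict 5, frames {1,4,2}
pos 5: 1: hit
pos 6: 2: hit
pos 7: 1: hit
pos 8: 3: miss, evict 1, frames {4,2,3}
At position 8, page 1 is evicted.

1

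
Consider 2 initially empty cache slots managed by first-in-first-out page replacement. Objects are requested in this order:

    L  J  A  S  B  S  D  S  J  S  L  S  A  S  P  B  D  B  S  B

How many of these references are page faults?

16

L: fault, frames {L}
J: fault, frames {L,J}
A: fault, evict L, frames {J,A}
S: fault, evict J, frames {A,S}
B: fault, evict A, frames {S,B}
S: hit
D: fault, evict S, frames {B,D}
S: fault, evict B, frames {D,S}
J: fault, evict D, frames {S,J}
S: hit
L: fault, evict S, frames {J,L}
S: fault, evict J, frames {L,S}
A: fault, evict L, frames {S,A}
S: hit
P: fault, evict S, frames {A,P}
B: fault, evict A, frames {P,B}
D: fault, evict P, frames {B,D}
B: hit
S: fault, evict B, frames {D,S}
B: fault, evict D, frames {S,B}
Page faults: 16.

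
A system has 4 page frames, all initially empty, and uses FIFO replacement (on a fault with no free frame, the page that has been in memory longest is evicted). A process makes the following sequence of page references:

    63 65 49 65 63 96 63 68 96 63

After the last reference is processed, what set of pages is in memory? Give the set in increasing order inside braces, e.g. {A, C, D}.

{49, 63, 68, 96}

63 -> fault, frames [63]
65 -> fault, frames [63, 65]
49 -> fault, frames [63, 65, 49]
65 -> hit
63 -> hit
96 -> fault, frames [63, 65, 49, 96]
63 -> hit
68 -> fault, evict 63, frames [65, 49, 96, 68]
96 -> hit
63 -> fault, evict 65, frames [49, 96, 68, 63]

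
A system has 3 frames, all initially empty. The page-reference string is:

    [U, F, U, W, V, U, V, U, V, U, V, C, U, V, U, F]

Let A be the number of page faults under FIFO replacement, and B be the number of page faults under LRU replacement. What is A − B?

1

Under FIFO: F F . F F F . . . . . F . . . F → 7 faults.
Under LRU: F F . F F . . . . . . F . . . F → 6 faults.
A − B = 7 − 6 = 1.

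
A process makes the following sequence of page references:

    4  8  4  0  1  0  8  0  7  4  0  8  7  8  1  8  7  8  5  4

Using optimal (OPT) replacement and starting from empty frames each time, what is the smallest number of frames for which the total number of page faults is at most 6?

f=1: 20 faults
f=2: 13 faults
f=3: 10 faults
f=4: 7 faults
f=5: 6 faults
f=6: 6 faults
Smallest f with faults ≤ 6 is 5.

5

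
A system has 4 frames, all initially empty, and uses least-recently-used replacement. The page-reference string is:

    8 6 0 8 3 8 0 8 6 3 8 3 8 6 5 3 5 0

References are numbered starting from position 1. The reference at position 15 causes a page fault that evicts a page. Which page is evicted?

pos 1: 8 → miss, frames [8]
pos 2: 6 → miss, frames [8, 6]
pos 3: 0 → miss, frames [8, 6, 0]
pos 4: 8 → hit
pos 5: 3 → miss, frames [6, 0, 8, 3]
pos 6: 8 → hit
pos 7: 0 → hit
pos 8: 8 → hit
pos 9: 6 → hit
pos 10: 3 → hit
pos 11: 8 → hit
pos 12: 3 → hit
pos 13: 8 → hit
pos 14: 6 → hit
pos 15: 5 → miss, evict 0, frames [3, 8, 6, 5]
At position 15, page 0 is evicted.

0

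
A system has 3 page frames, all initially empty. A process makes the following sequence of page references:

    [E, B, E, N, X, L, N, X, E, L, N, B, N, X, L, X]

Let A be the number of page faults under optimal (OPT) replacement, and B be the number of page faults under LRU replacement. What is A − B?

-3

Under OPT: F F . F F F . . F . . F . F . . → 8 faults.
Under LRU: F F . F F F . . F F F F . F F . → 11 faults.
A − B = 8 − 11 = -3.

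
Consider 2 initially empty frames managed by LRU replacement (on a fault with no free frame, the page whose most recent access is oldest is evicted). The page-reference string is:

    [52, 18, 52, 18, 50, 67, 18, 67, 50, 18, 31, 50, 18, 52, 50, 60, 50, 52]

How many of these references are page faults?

14

52 → fault, frames (52)
18 → fault, frames (52 18)
52 → hit
18 → hit
50 → fault, evict 52, frames (18 50)
67 → fault, evict 18, frames (50 67)
18 → fault, evict 50, frames (67 18)
67 → hit
50 → fault, evict 18, frames (67 50)
18 → fault, evict 67, frames (50 18)
31 → fault, evict 50, frames (18 31)
50 → fault, evict 18, frames (31 50)
18 → fault, evict 31, frames (50 18)
52 → fault, evict 50, frames (18 52)
50 → fault, evict 18, frames (52 50)
60 → fault, evict 52, frames (50 60)
50 → hit
52 → fault, evict 60, frames (50 52)
Page faults: 14.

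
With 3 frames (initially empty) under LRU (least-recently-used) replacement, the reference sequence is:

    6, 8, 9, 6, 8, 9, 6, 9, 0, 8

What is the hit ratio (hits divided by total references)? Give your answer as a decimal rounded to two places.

6 → fault, frames (6)
8 → fault, frames (6 8)
9 → fault, frames (6 8 9)
6 → hit
8 → hit
9 → hit
6 → hit
9 → hit
0 → fault, evict 8, frames (6 9 0)
8 → fault, evict 6, frames (9 0 8)
Hits: 5 of 10 references → 5/10 = 0.5000.

0.50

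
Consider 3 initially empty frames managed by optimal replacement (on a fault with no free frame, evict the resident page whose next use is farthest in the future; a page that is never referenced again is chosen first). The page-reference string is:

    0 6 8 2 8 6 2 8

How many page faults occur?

0: miss, frames {0}
6: miss, frames {0,6}
8: miss, frames {0,6,8}
2: miss, evict 0, frames {6,8,2}
8: hit
6: hit
2: hit
8: hit
Page faults: 4.

4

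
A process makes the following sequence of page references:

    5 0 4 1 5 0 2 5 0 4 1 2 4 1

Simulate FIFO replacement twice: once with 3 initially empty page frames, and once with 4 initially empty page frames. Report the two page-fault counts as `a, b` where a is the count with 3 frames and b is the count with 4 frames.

9, 10

3 frames: F F F F F F F . . F F . . . → 9 faults.
4 frames: F F F F . . F F F F F F . . → 10 faults.
10 > 9: adding a frame increased faults — Belady's anomaly.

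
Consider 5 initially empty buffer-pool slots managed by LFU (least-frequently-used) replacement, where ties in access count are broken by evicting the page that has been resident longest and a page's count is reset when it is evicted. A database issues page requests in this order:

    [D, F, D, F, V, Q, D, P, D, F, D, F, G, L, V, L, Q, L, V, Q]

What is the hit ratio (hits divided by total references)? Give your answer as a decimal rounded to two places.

D: fault, frames (D)
F: fault, frames (D F)
D: hit
F: hit
V: fault, frames (D F V)
Q: fault, frames (D F V Q)
D: hit
P: fault, frames (D F V Q P)
D: hit
F: hit
D: hit
F: hit
G: fault, evict V, frames (D F Q P G)
L: fault, evict Q, frames (D F P G L)
V: fault, evict P, frames (D F G L V)
L: hit
Q: fault, evict G, frames (D F L V Q)
L: hit
V: hit
Q: hit
Hits: 11 of 20 references → 11/20 = 0.5500.

0.55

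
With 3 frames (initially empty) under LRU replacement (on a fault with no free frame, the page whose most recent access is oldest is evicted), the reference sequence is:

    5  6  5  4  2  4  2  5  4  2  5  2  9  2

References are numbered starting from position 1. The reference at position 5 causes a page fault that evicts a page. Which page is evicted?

6

pos 1: 5: miss, frames (5)
pos 2: 6: miss, frames (5 6)
pos 3: 5: hit
pos 4: 4: miss, frames (6 5 4)
pos 5: 2: miss, evict 6, frames (5 4 2)
At position 5, page 6 is evicted.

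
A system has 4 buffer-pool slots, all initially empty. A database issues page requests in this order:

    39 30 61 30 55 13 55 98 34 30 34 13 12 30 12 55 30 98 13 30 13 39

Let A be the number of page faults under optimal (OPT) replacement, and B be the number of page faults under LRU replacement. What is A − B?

Under OPT: F F F . F F . F F . . . F . . . . F . . . F → 10 faults.
Under LRU: F F F . F F . F F F . F F . . F . F F . . F → 14 faults.
A − B = 10 − 14 = -4.

-4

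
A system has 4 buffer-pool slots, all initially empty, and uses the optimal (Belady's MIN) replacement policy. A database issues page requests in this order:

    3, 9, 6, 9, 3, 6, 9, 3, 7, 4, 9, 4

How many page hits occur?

7

3 → fault, frames {3}
9 → fault, frames {3,9}
6 → fault, frames {3,9,6}
9 → hit
3 → hit
6 → hit
9 → hit
3 → hit
7 → fault, frames {3,9,6,7}
4 → fault, evict 7, frames {3,9,6,4}
9 → hit
4 → hit
Hits: 7.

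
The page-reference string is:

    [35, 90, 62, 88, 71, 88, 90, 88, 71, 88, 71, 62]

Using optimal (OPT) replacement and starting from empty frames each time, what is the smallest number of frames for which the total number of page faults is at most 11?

f=1: 12 faults
f=2: 8 faults
f=3: 6 faults
f=4: 5 faults
f=5: 5 faults
Smallest f with faults ≤ 11 is 2.

2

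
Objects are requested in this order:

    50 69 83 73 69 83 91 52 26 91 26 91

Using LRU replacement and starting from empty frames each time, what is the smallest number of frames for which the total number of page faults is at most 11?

2

f=1: 12 faults
f=2: 10 faults
f=3: 7 faults
f=4: 7 faults
f=5: 7 faults
f=6: 7 faults
f=7: 7 faults
Smallest f with faults ≤ 11 is 2.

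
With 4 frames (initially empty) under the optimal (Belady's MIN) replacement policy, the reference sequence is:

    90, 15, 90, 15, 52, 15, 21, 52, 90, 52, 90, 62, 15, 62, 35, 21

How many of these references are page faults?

90: miss, frames {90}
15: miss, frames {90,15}
90: hit
15: hit
52: miss, frames {90,15,52}
15: hit
21: miss, frames {90,15,52,21}
52: hit
90: hit
52: hit
90: hit
62: miss, evict 52, frames {90,15,21,62}
15: hit
62: hit
35: miss, evict 62, frames {90,15,21,35}
21: hit
Page faults: 6.

6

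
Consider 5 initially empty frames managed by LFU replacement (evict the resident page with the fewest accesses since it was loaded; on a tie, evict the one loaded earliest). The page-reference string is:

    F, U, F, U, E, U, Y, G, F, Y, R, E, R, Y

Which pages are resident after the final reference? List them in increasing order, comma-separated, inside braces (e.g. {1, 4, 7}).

F: fault, frames (F)
U: fault, frames (F U)
F: hit
U: hit
E: fault, frames (F U E)
U: hit
Y: fault, frames (F U E Y)
G: fault, frames (F U E Y G)
F: hit
Y: hit
R: fault, evict E, frames (F U Y G R)
E: fault, evict G, frames (F U Y R E)
R: hit
Y: hit

{E, F, R, U, Y}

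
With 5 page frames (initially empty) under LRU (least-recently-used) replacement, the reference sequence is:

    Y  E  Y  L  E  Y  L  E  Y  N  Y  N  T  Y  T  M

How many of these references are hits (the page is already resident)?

Y -> miss, frames (Y)
E -> miss, frames (Y E)
Y -> hit
L -> miss, frames (E Y L)
E -> hit
Y -> hit
L -> hit
E -> hit
Y -> hit
N -> miss, frames (L E Y N)
Y -> hit
N -> hit
T -> miss, frames (L E Y N T)
Y -> hit
T -> hit
M -> miss, evict L, frames (E N Y T M)
Hits: 10.

10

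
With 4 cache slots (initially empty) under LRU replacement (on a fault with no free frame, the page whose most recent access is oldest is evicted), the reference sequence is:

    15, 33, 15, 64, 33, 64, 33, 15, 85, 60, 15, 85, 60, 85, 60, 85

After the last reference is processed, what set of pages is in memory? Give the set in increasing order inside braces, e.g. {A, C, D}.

{15, 33, 60, 85}

15 -> miss, frames (15)
33 -> miss, frames (15 33)
15 -> hit
64 -> miss, frames (33 15 64)
33 -> hit
64 -> hit
33 -> hit
15 -> hit
85 -> miss, frames (64 33 15 85)
60 -> miss, evict 64, frames (33 15 85 60)
15 -> hit
85 -> hit
60 -> hit
85 -> hit
60 -> hit
85 -> hit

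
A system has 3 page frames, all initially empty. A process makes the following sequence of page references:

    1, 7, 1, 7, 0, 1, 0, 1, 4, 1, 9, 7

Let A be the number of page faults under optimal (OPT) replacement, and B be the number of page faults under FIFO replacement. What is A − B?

-2

Under OPT: F F . . F . . . F . F . → 5 faults.
Under FIFO: F F . . F . . . F F F F → 7 faults.
A − B = 5 − 7 = -2.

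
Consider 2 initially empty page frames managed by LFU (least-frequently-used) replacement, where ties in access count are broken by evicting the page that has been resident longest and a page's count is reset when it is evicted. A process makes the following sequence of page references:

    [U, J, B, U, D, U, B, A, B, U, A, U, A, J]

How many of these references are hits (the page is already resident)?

U → fault, frames {U}
J → fault, frames {U,J}
B → fault, evict U, frames {J,B}
U → fault, evict J, frames {B,U}
D → fault, evict B, frames {U,D}
U → hit
B → fault, evict D, frames {U,B}
A → fault, evict B, frames {U,A}
B → fault, evict A, frames {U,B}
U → hit
A → fault, evict B, frames {U,A}
U → hit
A → hit
J → fault, evict A, frames {U,J}
Hits: 4.

4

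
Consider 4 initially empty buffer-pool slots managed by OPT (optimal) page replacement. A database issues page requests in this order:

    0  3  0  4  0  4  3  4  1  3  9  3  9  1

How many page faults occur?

5

0: miss, frames (0)
3: miss, frames (0 3)
0: hit
4: miss, frames (0 3 4)
0: hit
4: hit
3: hit
4: hit
1: miss, frames (0 3 4 1)
3: hit
9: miss, evict 4, frames (0 3 1 9)
3: hit
9: hit
1: hit
Page faults: 5.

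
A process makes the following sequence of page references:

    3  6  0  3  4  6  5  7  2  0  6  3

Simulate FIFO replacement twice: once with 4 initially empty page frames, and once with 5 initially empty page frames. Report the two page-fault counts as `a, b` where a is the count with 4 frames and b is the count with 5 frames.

4 frames: F F F . F . F F F F F F → 10 faults.
5 frames: F F F . F . F F F . F F → 9 faults.
9 < 10: adding a frame reduced faults, as is typical.

10, 9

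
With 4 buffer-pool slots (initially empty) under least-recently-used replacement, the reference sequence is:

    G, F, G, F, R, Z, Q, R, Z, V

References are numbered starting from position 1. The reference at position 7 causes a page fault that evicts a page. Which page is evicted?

G

pos 1: G → fault, frames (G)
pos 2: F → fault, frames (G F)
pos 3: G → hit
pos 4: F → hit
pos 5: R → fault, frames (G F R)
pos 6: Z → fault, frames (G F R Z)
pos 7: Q → fault, evict G, frames (F R Z Q)
At position 7, page G is evicted.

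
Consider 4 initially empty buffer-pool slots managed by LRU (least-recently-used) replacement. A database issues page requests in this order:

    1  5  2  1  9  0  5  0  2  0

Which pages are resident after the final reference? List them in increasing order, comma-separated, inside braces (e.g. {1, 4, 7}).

1 -> miss, frames {1}
5 -> miss, frames {1,5}
2 -> miss, frames {1,5,2}
1 -> hit
9 -> miss, frames {5,2,1,9}
0 -> miss, evict 5, frames {2,1,9,0}
5 -> miss, evict 2, frames {1,9,0,5}
0 -> hit
2 -> miss, evict 1, frames {9,5,0,2}
0 -> hit

{0, 2, 5, 9}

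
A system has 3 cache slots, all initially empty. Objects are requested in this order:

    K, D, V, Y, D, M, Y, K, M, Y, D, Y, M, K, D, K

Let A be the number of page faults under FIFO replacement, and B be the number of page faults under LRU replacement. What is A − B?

2

Under FIFO: F F F F . F . F . . F F F F F . → 11 faults.
Under LRU: F F F F . F . F . . F . . F F . → 9 faults.
A − B = 11 − 9 = 2.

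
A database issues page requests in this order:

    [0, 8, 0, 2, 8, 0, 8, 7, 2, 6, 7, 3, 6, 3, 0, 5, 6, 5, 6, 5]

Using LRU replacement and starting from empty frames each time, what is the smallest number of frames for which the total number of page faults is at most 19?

2

f=1: 20 faults
f=2: 14 faults
f=3: 10 faults
f=4: 8 faults
f=5: 8 faults
f=6: 7 faults
f=7: 7 faults
Smallest f with faults ≤ 19 is 2.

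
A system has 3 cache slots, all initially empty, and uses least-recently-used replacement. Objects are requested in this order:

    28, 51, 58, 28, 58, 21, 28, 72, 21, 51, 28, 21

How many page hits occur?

5

28: fault, frames {28}
51: fault, frames {28,51}
58: fault, frames {28,51,58}
28: hit
58: hit
21: fault, evict 51, frames {28,58,21}
28: hit
72: fault, evict 58, frames {21,28,72}
21: hit
51: fault, evict 28, frames {72,21,51}
28: fault, evict 72, frames {21,51,28}
21: hit
Hits: 5.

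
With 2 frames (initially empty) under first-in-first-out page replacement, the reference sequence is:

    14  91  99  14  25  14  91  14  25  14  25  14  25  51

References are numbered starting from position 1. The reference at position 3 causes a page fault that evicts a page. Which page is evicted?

14

pos 1: 14 -> fault, frames {14}
pos 2: 91 -> fault, frames {14,91}
pos 3: 99 -> fault, evict 14, frames {91,99}
At position 3, page 14 is evicted.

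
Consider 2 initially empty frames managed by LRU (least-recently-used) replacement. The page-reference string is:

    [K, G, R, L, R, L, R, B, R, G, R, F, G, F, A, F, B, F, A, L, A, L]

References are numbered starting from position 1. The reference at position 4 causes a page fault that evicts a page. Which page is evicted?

G

pos 1: K: fault, frames [K]
pos 2: G: fault, frames [K, G]
pos 3: R: fault, evict K, frames [G, R]
pos 4: L: fault, evict G, frames [R, L]
At position 4, page G is evicted.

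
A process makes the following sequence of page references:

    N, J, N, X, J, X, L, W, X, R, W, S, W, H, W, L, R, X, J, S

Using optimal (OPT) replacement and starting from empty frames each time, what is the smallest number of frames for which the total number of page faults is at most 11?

4

f=1: 20 faults
f=2: 13 faults
f=3: 12 faults
f=4: 11 faults
f=5: 10 faults
f=6: 9 faults
f=7: 8 faults
f=8: 8 faults
Smallest f with faults ≤ 11 is 4.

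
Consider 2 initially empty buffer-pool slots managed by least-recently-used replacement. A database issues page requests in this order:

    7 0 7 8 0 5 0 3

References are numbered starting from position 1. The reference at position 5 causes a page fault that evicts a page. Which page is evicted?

7

pos 1: 7 -> miss, frames [7]
pos 2: 0 -> miss, frames [7, 0]
pos 3: 7 -> hit
pos 4: 8 -> miss, evict 0, frames [7, 8]
pos 5: 0 -> miss, evict 7, frames [8, 0]
At position 5, page 7 is evicted.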